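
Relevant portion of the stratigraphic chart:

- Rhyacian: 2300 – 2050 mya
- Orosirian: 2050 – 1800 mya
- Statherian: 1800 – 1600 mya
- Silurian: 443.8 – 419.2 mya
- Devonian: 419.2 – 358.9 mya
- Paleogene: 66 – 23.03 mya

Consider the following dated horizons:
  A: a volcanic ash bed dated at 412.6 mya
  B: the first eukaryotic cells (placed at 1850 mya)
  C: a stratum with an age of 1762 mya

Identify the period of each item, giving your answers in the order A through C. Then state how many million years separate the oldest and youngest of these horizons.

A: 412.6 Ma lies in 419.2–358.9 Ma, so Devonian.
B: 1850 Ma lies in 2050–1800 Ma, so Orosirian.
C: 1762 Ma lies in 1800–1600 Ma, so Statherian.
Oldest = 1850 Ma, youngest = 412.6 Ma → span 1437.4 Myr.

A — Devonian; B — Orosirian; C — Statherian; span 1437.4 million years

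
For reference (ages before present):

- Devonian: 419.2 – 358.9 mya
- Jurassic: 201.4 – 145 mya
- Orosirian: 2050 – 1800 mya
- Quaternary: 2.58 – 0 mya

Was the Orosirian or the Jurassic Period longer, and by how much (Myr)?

Orosirian: 2050 − 1800 = 250 Myr.
Jurassic: 201.4 − 145 = 56.4 Myr.
Difference: 250 − 56.4 = 193.6 Myr, so the Orosirian was longer.

Orosirian, by 193.6 million years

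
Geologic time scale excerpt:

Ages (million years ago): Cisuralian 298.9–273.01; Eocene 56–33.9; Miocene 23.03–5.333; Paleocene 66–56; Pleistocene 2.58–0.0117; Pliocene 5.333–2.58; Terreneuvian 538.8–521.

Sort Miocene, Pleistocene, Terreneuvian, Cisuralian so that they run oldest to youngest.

Terreneuvian, Cisuralian, Miocene, Pleistocene

The oldest of these is Terreneuvian (starts 538.8 Ma) and the youngest is Pleistocene (ends 0.0117 Ma).
In between, by decreasing start age: Cisuralian (298.9), Miocene (23.03).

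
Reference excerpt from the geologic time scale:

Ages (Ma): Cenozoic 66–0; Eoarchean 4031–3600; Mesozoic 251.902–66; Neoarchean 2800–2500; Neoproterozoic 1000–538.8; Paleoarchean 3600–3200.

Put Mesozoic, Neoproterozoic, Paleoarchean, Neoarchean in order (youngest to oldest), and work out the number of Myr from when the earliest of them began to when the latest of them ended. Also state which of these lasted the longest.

Start ages (Ma): Paleoarchean 3600, Neoarchean 2800, Neoproterozoic 1000, Mesozoic 251.902.
Ordered youngest to oldest: Mesozoic, Neoproterozoic, Neoarchean, Paleoarchean.
Span = 3600 − 66 = 3534 Myr.
Durations: Mesozoic 185.902, Neoproterozoic 461.2, Paleoarchean 400, Neoarchean 300 → longest is Neoproterozoic (461.2 Myr).

Mesozoic, Neoproterozoic, Neoarchean, Paleoarchean; total span 3534 Myr; longest is Neoproterozoic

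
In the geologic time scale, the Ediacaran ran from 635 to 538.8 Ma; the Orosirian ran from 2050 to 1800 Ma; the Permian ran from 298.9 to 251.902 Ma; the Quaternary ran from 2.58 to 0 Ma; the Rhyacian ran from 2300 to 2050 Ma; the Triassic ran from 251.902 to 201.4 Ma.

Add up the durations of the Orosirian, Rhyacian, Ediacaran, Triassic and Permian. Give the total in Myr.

Each duration: Orosirian = 250; Rhyacian = 250; Ediacaran = 96.2; Triassic = 50.502; Permian = 46.998.
Sum: 250 + 250 + 96.2 + 50.502 + 46.998 = 693.7 Myr.

693.7 million years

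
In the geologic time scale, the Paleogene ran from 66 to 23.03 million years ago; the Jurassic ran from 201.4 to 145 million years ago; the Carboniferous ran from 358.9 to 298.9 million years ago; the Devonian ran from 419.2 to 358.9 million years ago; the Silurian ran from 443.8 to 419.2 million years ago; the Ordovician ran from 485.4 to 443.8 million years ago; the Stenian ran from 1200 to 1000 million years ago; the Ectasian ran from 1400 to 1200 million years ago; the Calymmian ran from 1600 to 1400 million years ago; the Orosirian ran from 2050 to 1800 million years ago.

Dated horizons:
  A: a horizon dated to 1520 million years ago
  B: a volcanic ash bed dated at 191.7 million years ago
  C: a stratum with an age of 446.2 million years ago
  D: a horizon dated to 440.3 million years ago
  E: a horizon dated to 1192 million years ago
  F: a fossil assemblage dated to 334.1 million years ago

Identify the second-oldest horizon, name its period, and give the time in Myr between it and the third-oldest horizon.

E, in the Stenian; 745.8 million years to C

Sorted oldest-first by Ma: A (1520), E (1192), C (446.2), D (440.3), F (334.1), B (191.7).
The second oldest is E at 1192 Ma, which lies in 1200–1000 Ma: the Stenian.
The third oldest is C at 446.2 Ma; separation = |1192 − 446.2| = 745.8 Myr.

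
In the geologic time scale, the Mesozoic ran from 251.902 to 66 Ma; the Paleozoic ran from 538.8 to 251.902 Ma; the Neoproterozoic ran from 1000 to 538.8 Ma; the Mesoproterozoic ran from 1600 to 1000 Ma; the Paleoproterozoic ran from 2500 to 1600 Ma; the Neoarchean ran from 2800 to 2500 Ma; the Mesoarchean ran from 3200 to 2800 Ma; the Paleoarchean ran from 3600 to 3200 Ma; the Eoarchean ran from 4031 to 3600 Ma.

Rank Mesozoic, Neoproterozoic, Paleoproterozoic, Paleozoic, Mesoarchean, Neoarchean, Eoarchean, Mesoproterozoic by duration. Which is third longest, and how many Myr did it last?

Start − end for each: Mesozoic 251.902 − 66 = 185.902; Neoproterozoic 1000 − 538.8 = 461.2; Paleoproterozoic 2500 − 1600 = 900; Paleozoic 538.8 − 251.902 = 286.898; Mesoarchean 3200 − 2800 = 400; Neoarchean 2800 − 2500 = 300; Eoarchean 4031 − 3600 = 431; Mesoproterozoic 1600 − 1000 = 600.
Ranking these from longest: Paleoproterozoic > Mesoproterozoic > Neoproterozoic > Eoarchean > Mesoarchean > Neoarchean > Paleozoic > Mesozoic.
Position 3 in that ranking is Neoproterozoic, which lasted 461.2 Myr.

Neoproterozoic, 461.2 million years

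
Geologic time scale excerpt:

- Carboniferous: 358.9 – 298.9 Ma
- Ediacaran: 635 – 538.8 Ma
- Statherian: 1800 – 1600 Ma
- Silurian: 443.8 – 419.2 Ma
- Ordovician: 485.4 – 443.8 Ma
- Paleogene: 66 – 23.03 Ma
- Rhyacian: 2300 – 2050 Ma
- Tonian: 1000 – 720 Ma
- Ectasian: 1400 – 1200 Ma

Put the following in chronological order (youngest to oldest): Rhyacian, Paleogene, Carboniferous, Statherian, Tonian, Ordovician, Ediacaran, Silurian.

The oldest of these is Rhyacian (starts 2300 Ma) and the youngest is Paleogene (ends 23.03 Ma).
In between, by decreasing start age: Statherian (1800), Tonian (1000), Ediacaran (635), Ordovician (485.4), Silurian (443.8), Carboniferous (358.9).
Listing youngest first means reversing that sequence.

Paleogene, then Carboniferous, then Silurian, then Ordovician, then Ediacaran, then Tonian, then Statherian, then Rhyacian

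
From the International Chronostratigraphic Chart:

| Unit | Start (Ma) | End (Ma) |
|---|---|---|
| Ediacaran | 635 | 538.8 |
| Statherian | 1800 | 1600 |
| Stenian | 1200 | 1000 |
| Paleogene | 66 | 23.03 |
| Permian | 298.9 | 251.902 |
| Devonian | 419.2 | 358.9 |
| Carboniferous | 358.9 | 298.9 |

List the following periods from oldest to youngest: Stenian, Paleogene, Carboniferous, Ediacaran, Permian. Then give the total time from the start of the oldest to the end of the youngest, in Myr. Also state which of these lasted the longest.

Start ages (Ma): Stenian 1200, Ediacaran 635, Carboniferous 358.9, Permian 298.9, Paleogene 66.
Ordered oldest to youngest: Stenian, Ediacaran, Carboniferous, Permian, Paleogene.
Span = 1200 − 23.03 = 1176.97 Myr.
Durations: Paleogene 42.97, Carboniferous 60, Permian 46.998, Ediacaran 96.2, Stenian 200 → longest is Stenian (200 Myr).

Stenian, Ediacaran, Carboniferous, Permian, Paleogene; total span 1176.97 Myr; longest is Stenian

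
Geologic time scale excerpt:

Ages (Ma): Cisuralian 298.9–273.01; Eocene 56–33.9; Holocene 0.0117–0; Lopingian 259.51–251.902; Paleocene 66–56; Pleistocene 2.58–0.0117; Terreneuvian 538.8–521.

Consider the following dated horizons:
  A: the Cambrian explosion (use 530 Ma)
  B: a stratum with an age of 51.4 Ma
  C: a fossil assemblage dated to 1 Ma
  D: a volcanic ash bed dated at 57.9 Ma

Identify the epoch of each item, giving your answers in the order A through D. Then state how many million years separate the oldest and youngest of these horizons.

A — Terreneuvian; B — Eocene; C — Pleistocene; D — Paleocene; span 529 million years

Match each age against the start–end ranges in the excerpt: A = 530 Ma → Terreneuvian (538.8–521); B = 51.4 Ma → Eocene (56–33.9); C = 1 Ma → Pleistocene (2.58–0.0117); D = 57.9 Ma → Paleocene (66–56).
The largest age is 530 Ma and the smallest is 1 Ma; their difference is 529 Myr.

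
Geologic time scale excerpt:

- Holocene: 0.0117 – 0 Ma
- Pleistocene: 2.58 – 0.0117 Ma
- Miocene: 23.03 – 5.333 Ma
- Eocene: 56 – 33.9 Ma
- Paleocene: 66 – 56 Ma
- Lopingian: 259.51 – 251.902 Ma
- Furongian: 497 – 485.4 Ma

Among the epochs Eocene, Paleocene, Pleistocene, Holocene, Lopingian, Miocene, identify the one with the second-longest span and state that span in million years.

Start − end for each: Eocene 56 − 33.9 = 22.1; Paleocene 66 − 56 = 10; Pleistocene 2.58 − 0.0117 = 2.5683; Holocene 0.0117 − 0 = 0.0117; Lopingian 259.51 − 251.902 = 7.608; Miocene 23.03 − 5.333 = 17.697.
Ranking these from longest: Eocene > Miocene > Paleocene > Lopingian > Pleistocene > Holocene.
Position 2 in that ranking is Miocene, which lasted 17.697 Myr.

Miocene, 17.697 million years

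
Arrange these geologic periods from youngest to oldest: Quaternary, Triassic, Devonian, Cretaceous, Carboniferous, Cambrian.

Quaternary → Cretaceous → Triassic → Carboniferous → Devonian → Cambrian

Era membership (oldest first within each) — Paleozoic: Cambrian, Devonian, Carboniferous; Mesozoic: Triassic, Cretaceous; Cenozoic: Quaternary. Paleozoic precedes Mesozoic, which precedes Cenozoic. Concatenating the groups in that era order and then reversing gives youngest to oldest.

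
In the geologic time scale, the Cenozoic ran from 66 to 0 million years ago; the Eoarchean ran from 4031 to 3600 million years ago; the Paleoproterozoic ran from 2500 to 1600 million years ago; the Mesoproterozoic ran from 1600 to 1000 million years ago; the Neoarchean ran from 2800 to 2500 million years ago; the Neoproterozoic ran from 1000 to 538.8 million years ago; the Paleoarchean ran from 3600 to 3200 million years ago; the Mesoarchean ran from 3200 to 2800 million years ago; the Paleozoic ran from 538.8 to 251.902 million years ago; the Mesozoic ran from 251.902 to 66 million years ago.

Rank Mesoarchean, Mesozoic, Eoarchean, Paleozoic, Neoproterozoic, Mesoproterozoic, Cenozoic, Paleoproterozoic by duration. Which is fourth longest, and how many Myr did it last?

Eoarchean, 431 million years

Durations: Mesoarchean 400; Mesozoic 185.902; Eoarchean 431; Paleozoic 286.898; Neoproterozoic 461.2; Mesoproterozoic 600; Cenozoic 66; Paleoproterozoic 900 Myr.
Sorted longest-first: Paleoproterozoic (900), Mesoproterozoic (600), Neoproterozoic (461.2), Eoarchean (431), Mesoarchean (400), Paleozoic (286.898), Mesozoic (185.902), Cenozoic (66).
The fourth longest is Eoarchean at 431 Myr.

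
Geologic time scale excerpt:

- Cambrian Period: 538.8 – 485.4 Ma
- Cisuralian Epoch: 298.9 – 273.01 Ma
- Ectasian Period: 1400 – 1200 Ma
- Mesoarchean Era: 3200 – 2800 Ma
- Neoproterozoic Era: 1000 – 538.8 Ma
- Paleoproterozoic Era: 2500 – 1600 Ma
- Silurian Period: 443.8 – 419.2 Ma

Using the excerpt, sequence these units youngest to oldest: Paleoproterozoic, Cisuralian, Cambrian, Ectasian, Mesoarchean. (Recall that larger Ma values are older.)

Read off each span (Ma): Paleoproterozoic 2500–1600; Cisuralian 298.9–273.01; Cambrian 538.8–485.4; Ectasian 1400–1200; Mesoarchean 3200–2800.
Larger Ma is older, so oldest→youngest is Mesoarchean, Paleoproterozoic, Ectasian, Cambrian, Cisuralian; reverse it for youngest→oldest.

Cisuralian, Cambrian, Ectasian, Paleoproterozoic, Mesoarchean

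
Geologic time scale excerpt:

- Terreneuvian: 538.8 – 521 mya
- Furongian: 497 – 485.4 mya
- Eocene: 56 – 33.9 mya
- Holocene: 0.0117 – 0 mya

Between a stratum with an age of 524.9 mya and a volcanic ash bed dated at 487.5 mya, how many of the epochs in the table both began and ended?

0

The older date is 524.9 Ma and the younger is 487.5 Ma.
No epoch both begins after 524.9 Ma and ends before 487.5 Ma, so the count is 0.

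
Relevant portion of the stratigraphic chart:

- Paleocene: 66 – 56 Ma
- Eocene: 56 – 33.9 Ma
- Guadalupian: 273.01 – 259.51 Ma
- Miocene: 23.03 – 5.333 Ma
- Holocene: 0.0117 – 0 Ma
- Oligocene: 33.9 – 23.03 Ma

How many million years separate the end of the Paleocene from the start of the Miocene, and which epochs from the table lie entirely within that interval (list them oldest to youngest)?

The Paleocene closes at 56 Ma and the Miocene opens at 23.03 Ma, so the interval is 56 − 23.03 = 32.97 Myr.
An epoch fits inside if it starts at or after 56 Ma and ends at or before 23.03 Ma; oldest first that gives Eocene, Oligocene.

32.97 million years; Eocene, Oligocene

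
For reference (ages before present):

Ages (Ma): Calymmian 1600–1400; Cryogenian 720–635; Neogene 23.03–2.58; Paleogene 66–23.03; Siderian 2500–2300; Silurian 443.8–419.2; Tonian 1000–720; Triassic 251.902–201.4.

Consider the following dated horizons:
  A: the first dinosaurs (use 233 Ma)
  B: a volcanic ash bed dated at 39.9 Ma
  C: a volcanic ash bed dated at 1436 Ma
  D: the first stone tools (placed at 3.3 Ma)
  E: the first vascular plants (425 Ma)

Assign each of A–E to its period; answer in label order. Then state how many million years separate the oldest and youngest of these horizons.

A: 233 Ma lies in 251.902–201.4 Ma, so Triassic.
B: 39.9 Ma lies in 66–23.03 Ma, so Paleogene.
C: 1436 Ma lies in 1600–1400 Ma, so Calymmian.
D: 3.3 Ma lies in 23.03–2.58 Ma, so Neogene.
E: 425 Ma lies in 443.8–419.2 Ma, so Silurian.
Oldest = 1436 Ma, youngest = 3.3 Ma → span 1432.7 Myr.

A — Triassic; B — Paleogene; C — Calymmian; D — Neogene; E — Silurian; span 1432.7 million years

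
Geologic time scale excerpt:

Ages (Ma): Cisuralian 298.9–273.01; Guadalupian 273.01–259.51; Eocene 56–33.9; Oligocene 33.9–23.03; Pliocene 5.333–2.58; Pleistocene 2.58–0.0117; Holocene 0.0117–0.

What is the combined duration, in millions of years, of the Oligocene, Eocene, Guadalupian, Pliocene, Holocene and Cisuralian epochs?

Duration is start − end for each: (33.9 − 23.03) + (56 − 33.9) + (273.01 − 259.51) + (5.333 − 2.58) + (0.0117 − 0) + (298.9 − 273.01).
That is 10.87 + 22.1 + 13.5 + 2.753 + 0.0117 + 25.89, which totals 75.1247 million years.

75.1247 million years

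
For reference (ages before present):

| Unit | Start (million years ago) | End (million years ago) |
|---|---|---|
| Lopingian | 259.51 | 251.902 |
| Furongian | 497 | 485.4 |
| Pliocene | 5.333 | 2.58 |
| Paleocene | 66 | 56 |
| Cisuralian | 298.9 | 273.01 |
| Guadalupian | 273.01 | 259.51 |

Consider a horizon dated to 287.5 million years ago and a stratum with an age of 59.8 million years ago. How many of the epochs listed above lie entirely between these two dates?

2

The older date is 287.5 Ma and the younger is 59.8 Ma.
Epochs with start < 287.5 and end > 59.8 Ma: Guadalupian (273.01–259.51), Lopingian (259.51–251.902).
That is 2 complete epochs.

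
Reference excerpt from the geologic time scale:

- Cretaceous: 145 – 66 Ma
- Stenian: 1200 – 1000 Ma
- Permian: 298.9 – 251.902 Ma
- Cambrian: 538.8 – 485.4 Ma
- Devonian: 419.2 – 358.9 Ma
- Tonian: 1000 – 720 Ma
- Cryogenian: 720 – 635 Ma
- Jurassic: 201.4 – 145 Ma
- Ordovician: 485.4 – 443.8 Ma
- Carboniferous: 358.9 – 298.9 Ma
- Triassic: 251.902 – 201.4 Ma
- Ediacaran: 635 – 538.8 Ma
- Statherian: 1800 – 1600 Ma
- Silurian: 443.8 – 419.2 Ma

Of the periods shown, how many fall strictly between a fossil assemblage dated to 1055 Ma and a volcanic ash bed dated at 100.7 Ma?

11

1055 Ma sits inside the Stenian (1200–1000) and 100.7 Ma inside the Cretaceous (145–66); neither of those is wholly between the two dates.
The listed periods lying completely between them are Tonian, Cryogenian, Ediacaran, Cambrian, Ordovician, Silurian, Devonian, Carboniferous, Permian, Triassic, Jurassic — 11 in all.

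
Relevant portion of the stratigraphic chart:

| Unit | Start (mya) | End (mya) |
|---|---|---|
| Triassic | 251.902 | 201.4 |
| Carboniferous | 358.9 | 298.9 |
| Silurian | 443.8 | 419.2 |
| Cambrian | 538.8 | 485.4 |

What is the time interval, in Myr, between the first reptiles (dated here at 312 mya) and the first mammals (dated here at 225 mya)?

312 − 225 = 87 million years.

87 million years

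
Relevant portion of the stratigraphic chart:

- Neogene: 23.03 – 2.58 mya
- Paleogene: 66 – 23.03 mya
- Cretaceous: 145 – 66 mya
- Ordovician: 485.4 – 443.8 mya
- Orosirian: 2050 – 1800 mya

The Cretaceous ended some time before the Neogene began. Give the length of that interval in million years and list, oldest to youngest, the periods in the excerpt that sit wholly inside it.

42.97 million years; Paleogene

The Cretaceous closes at 66 Ma and the Neogene opens at 23.03 Ma, so the interval is 66 − 23.03 = 42.97 Myr.
A period fits inside if it starts at or after 66 Ma and ends at or before 23.03 Ma; oldest first that gives Paleogene.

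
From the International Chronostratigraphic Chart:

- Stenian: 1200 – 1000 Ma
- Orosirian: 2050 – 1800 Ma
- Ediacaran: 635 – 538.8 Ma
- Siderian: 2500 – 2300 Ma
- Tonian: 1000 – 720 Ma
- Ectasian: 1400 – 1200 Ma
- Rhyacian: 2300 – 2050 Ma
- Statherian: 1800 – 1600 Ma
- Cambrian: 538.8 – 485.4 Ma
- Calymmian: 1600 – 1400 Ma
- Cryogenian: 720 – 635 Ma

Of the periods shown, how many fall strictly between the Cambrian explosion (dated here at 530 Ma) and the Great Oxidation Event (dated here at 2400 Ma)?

The older date is 2400 Ma and the younger is 530 Ma.
Periods with start < 2400 and end > 530 Ma: Rhyacian (2300–2050), Orosirian (2050–1800), Statherian (1800–1600), Calymmian (1600–1400), Ectasian (1400–1200), Stenian (1200–1000), Tonian (1000–720), Cryogenian (720–635), Ediacaran (635–538.8).
That is 9 complete periods.

9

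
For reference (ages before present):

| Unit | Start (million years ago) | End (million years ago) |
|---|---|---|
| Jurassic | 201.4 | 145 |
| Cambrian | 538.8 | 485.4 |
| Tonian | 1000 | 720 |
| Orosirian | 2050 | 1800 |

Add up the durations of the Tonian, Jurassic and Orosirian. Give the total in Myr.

586.4 million years

Duration is start − end for each: (1000 − 720) + (201.4 − 145) + (2050 − 1800).
That is 280 + 56.4 + 250, which totals 586.4 million years.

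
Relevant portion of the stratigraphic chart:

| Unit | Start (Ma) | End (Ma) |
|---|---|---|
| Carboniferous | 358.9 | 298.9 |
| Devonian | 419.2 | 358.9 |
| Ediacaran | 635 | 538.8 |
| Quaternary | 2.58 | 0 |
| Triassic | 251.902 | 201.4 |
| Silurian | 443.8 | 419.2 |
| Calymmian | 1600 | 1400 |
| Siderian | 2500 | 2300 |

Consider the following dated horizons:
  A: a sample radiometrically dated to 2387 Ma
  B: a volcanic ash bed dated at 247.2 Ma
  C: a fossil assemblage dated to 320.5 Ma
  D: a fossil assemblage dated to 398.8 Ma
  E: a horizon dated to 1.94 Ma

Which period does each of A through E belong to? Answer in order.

A — Siderian; B — Triassic; C — Carboniferous; D — Devonian; E — Quaternary

A: 2387 Ma lies in 2500–2300 Ma, so Siderian.
B: 247.2 Ma lies in 251.902–201.4 Ma, so Triassic.
C: 320.5 Ma lies in 358.9–298.9 Ma, so Carboniferous.
D: 398.8 Ma lies in 419.2–358.9 Ma, so Devonian.
E: 1.94 Ma lies in 2.58–0 Ma, so Quaternary.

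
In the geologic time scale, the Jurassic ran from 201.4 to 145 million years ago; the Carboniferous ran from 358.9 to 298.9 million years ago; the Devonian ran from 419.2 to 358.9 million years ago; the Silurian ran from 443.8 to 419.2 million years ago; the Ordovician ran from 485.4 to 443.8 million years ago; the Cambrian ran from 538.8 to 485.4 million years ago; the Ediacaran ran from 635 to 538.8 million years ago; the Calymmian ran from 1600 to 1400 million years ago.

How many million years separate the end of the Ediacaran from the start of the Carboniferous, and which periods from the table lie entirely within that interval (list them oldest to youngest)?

The Ediacaran closes at 538.8 Ma and the Carboniferous opens at 358.9 Ma, so the interval is 538.8 − 358.9 = 179.9 Myr.
A period fits inside if it starts at or after 538.8 Ma and ends at or before 358.9 Ma; oldest first that gives Cambrian, Ordovician, Silurian, Devonian.

179.9 million years; Cambrian, Ordovician, Silurian, Devonian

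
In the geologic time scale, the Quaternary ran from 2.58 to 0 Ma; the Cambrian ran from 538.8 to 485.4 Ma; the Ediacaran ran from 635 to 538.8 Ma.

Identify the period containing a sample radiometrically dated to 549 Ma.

549 Ma lies between 635 and 538.8 Ma, so it falls in the Ediacaran.

Ediacaran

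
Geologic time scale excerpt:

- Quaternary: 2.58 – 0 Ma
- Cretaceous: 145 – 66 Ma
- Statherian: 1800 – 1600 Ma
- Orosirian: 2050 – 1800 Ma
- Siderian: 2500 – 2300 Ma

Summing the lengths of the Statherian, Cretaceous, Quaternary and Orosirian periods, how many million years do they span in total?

Duration is start − end for each: (1800 − 1600) + (145 − 66) + (2.58 − 0) + (2050 − 1800).
That is 200 + 79 + 2.58 + 250, which totals 531.58 million years.

531.58 million years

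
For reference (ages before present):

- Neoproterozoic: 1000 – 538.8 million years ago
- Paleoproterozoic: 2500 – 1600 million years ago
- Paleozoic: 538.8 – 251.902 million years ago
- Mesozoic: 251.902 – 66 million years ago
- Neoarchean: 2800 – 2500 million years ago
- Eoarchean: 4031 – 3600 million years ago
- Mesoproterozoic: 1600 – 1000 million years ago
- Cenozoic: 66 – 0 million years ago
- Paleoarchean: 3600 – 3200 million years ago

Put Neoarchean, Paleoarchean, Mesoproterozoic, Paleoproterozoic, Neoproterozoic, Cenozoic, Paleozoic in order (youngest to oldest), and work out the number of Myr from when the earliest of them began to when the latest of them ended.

Cenozoic, Paleozoic, Neoproterozoic, Mesoproterozoic, Paleoproterozoic, Neoarchean, Paleoarchean; total span 3600 Myr

From the excerpt: Neoarchean 2800–2500; Paleoarchean 3600–3200; Mesoproterozoic 1600–1000; Paleoproterozoic 2500–1600; Neoproterozoic 1000–538.8; Cenozoic 66–0; Paleozoic 538.8–251.902 (Ma).
Larger Ma is earlier, so the oldest is Paleoarchean and the youngest is Cenozoic; youngest to oldest: Cenozoic, Paleozoic, Neoproterozoic, Mesoproterozoic, Paleoproterozoic, Neoarchean, Paleoarchean.
Oldest start 3600 minus youngest end 0 gives 3600 Myr overall.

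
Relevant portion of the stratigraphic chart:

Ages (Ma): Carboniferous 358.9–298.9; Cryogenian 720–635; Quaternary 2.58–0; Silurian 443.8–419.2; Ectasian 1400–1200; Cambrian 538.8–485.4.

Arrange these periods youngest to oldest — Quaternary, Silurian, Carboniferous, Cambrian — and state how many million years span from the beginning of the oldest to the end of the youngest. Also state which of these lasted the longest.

Quaternary → Carboniferous → Silurian → Cambrian; total span 538.8 Myr; longest is Carboniferous

Start ages (Ma): Cambrian 538.8, Silurian 443.8, Carboniferous 358.9, Quaternary 2.58.
Ordered youngest to oldest: Quaternary, Carboniferous, Silurian, Cambrian.
Span = 538.8 − 0 = 538.8 Myr.
Durations: Carboniferous 60, Cambrian 53.4, Quaternary 2.58, Silurian 24.6 → longest is Carboniferous (60 Myr).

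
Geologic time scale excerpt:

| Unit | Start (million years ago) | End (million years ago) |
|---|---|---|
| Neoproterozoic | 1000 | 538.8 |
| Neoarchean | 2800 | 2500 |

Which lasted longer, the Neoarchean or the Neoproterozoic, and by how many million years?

Neoproterozoic, by 161.2 million years

Neoarchean: 2800 − 2500 = 300 Myr.
Neoproterozoic: 1000 − 538.8 = 461.2 Myr.
Difference: 461.2 − 300 = 161.2 Myr, so the Neoproterozoic was longer.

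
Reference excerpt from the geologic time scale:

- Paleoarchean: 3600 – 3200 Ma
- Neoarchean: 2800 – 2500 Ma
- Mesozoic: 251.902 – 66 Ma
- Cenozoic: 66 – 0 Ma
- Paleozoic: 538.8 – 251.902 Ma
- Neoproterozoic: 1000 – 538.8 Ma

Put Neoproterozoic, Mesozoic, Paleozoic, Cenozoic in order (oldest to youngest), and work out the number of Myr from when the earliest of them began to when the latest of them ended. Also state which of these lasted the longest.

Neoproterozoic → Paleozoic → Mesozoic → Cenozoic; total span 1000 Myr; longest is Neoproterozoic

Start ages (Ma): Neoproterozoic 1000, Paleozoic 538.8, Mesozoic 251.902, Cenozoic 66.
Ordered oldest to youngest: Neoproterozoic, Paleozoic, Mesozoic, Cenozoic.
Span = 1000 − 0 = 1000 Myr.
Durations: Paleozoic 286.898, Mesozoic 185.902, Cenozoic 66, Neoproterozoic 461.2 → longest is Neoproterozoic (461.2 Myr).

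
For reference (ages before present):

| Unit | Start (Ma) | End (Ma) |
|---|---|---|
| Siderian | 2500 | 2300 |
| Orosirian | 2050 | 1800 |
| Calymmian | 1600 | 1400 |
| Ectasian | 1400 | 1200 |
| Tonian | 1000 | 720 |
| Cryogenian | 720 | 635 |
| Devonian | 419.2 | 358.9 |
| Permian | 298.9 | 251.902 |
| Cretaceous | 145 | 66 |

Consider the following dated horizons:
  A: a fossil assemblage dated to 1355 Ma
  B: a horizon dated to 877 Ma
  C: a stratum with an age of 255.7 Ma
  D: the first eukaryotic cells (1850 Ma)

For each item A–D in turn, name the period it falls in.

A — Ectasian; B — Tonian; C — Permian; D — Orosirian

A: 1355 Ma lies in 1400–1200 Ma, so Ectasian.
B: 877 Ma lies in 1000–720 Ma, so Tonian.
C: 255.7 Ma lies in 298.9–251.902 Ma, so Permian.
D: 1850 Ma lies in 2050–1800 Ma, so Orosirian.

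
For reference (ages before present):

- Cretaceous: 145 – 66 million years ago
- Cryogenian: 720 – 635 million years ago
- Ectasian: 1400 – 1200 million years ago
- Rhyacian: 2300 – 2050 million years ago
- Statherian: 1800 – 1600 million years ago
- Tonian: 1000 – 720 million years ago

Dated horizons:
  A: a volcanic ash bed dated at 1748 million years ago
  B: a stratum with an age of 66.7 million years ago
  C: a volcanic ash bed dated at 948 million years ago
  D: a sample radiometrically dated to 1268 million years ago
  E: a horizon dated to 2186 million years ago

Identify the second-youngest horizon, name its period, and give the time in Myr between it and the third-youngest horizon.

Sorted youngest-first by Ma: B (66.7), C (948), D (1268), A (1748), E (2186).
The second youngest is C at 948 Ma, which lies in 1000–720 Ma: the Tonian.
The third youngest is D at 1268 Ma; separation = |948 − 1268| = 320 Myr.

C, in the Tonian; 320 million years to D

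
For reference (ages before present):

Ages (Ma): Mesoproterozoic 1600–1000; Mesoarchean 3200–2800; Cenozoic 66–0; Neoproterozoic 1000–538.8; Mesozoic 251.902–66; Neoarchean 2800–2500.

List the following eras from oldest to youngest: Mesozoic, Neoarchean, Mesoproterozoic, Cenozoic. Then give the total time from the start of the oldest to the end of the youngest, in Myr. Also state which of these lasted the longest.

Start ages (Ma): Neoarchean 2800, Mesoproterozoic 1600, Mesozoic 251.902, Cenozoic 66.
Ordered oldest to youngest: Neoarchean, Mesoproterozoic, Mesozoic, Cenozoic.
Span = 2800 − 0 = 2800 Myr.
Durations: Neoarchean 300, Mesozoic 185.902, Mesoproterozoic 600, Cenozoic 66 → longest is Mesoproterozoic (600 Myr).

Neoarchean, Mesoproterozoic, Mesozoic, Cenozoic; total span 2800 Myr; longest is Mesoproterozoic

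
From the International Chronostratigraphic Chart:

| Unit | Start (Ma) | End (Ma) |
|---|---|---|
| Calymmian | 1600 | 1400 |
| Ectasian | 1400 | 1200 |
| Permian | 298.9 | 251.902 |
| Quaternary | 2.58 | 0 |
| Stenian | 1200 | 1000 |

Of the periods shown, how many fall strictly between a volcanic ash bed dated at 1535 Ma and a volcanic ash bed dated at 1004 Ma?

The older date is 1535 Ma and the younger is 1004 Ma.
Periods with start < 1535 and end > 1004 Ma: Ectasian (1400–1200).
That is 1 complete period.

1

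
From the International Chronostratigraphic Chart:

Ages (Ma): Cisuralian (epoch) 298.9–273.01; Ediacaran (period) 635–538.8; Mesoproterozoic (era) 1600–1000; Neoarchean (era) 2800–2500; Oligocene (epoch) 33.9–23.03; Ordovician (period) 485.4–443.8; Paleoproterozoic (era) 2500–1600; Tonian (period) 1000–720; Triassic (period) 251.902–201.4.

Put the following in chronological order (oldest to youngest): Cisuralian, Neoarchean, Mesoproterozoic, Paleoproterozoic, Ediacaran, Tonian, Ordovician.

The oldest of these is Neoarchean (starts 2800 Ma) and the youngest is Cisuralian (ends 273.01 Ma).
In between, by decreasing start age: Paleoproterozoic (2500), Mesoproterozoic (1600), Tonian (1000), Ediacaran (635), Ordovician (485.4).

Neoarchean, Paleoproterozoic, Mesoproterozoic, Tonian, Ediacaran, Ordovician, Cisuralian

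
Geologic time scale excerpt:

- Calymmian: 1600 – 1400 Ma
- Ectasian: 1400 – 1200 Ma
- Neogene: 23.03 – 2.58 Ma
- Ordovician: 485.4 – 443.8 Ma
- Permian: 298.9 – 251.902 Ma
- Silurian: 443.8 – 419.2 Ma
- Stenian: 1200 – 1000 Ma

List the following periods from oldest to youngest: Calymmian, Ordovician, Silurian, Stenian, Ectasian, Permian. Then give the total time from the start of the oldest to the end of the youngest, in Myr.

Start ages (Ma): Calymmian 1600, Ectasian 1400, Stenian 1200, Ordovician 485.4, Silurian 443.8, Permian 298.9.
Ordered oldest to youngest: Calymmian, Ectasian, Stenian, Ordovician, Silurian, Permian.
Span = 1600 − 251.902 = 1348.098 Myr.

Calymmian, Ectasian, Stenian, Ordovician, Silurian, Permian; total span 1348.098 Myr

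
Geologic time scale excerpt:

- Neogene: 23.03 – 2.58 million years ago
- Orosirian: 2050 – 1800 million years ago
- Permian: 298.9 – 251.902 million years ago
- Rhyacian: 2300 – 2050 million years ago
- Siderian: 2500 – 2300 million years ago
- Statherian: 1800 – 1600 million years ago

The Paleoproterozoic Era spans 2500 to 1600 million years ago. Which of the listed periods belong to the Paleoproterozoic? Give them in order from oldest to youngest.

Periods with both bounds inside 2500–1600 Ma: Siderian (2500–2300), Rhyacian (2300–2050), Orosirian (2050–1800), Statherian (1800–1600).

Siderian, Rhyacian, Orosirian, Statherian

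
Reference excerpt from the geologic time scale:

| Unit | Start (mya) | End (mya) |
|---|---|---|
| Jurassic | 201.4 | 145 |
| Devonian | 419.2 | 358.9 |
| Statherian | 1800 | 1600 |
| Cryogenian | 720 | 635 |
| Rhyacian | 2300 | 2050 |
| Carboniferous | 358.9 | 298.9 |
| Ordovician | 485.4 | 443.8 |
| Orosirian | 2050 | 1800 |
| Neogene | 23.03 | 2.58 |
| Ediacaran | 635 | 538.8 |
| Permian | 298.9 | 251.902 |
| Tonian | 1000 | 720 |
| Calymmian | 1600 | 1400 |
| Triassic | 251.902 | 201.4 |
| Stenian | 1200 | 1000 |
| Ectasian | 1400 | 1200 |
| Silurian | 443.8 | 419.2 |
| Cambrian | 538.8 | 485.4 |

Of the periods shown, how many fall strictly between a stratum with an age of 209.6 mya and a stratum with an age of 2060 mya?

The older date is 2060 Ma and the younger is 209.6 Ma.
Periods with start < 2060 and end > 209.6 Ma: Orosirian (2050–1800), Statherian (1800–1600), Calymmian (1600–1400), Ectasian (1400–1200), Stenian (1200–1000), Tonian (1000–720), Cryogenian (720–635), Ediacaran (635–538.8), Cambrian (538.8–485.4), Ordovician (485.4–443.8), Silurian (443.8–419.2), Devonian (419.2–358.9), Carboniferous (358.9–298.9), Permian (298.9–251.902).
That is 14 complete periods.

14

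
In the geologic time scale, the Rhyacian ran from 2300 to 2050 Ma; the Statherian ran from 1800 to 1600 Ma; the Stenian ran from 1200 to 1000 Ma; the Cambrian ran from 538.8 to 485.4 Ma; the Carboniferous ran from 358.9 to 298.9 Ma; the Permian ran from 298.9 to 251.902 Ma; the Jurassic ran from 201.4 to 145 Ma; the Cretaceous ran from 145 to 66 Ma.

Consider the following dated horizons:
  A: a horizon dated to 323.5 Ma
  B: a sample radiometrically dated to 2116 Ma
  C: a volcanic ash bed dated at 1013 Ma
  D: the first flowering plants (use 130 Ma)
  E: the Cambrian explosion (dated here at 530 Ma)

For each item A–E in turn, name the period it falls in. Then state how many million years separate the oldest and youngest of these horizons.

A — Carboniferous; B — Rhyacian; C — Stenian; D — Cretaceous; E — Cambrian; span 1986 million years

A: 323.5 Ma lies in 358.9–298.9 Ma, so Carboniferous.
B: 2116 Ma lies in 2300–2050 Ma, so Rhyacian.
C: 1013 Ma lies in 1200–1000 Ma, so Stenian.
D: 130 Ma lies in 145–66 Ma, so Cretaceous.
E: 530 Ma lies in 538.8–485.4 Ma, so Cambrian.
Oldest = 2116 Ma, youngest = 130 Ma → span 1986 Myr.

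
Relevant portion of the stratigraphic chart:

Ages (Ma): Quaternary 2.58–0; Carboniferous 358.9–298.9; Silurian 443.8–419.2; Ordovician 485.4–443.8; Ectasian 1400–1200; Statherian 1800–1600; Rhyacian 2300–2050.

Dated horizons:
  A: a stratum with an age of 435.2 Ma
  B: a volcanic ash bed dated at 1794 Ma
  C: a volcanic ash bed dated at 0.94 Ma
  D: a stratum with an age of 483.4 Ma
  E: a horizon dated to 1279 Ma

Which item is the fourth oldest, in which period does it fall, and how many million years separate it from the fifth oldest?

Sorted oldest-first by Ma: B (1794), E (1279), D (483.4), A (435.2), C (0.94).
The fourth oldest is A at 435.2 Ma, which lies in 443.8–419.2 Ma: the Silurian.
The fifth oldest is C at 0.94 Ma; separation = |435.2 − 0.94| = 434.26 Myr.

A, in the Silurian; 434.26 million years to C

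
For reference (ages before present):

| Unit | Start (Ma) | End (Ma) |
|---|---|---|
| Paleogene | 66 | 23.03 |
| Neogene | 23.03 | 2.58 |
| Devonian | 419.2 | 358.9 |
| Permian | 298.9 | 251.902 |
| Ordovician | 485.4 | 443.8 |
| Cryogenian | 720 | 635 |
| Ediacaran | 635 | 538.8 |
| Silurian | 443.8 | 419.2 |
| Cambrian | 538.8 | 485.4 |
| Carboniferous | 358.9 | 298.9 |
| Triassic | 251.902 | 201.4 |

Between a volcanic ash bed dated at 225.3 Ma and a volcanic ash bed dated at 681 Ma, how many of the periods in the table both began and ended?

The older date is 681 Ma and the younger is 225.3 Ma.
Periods with start < 681 and end > 225.3 Ma: Ediacaran (635–538.8), Cambrian (538.8–485.4), Ordovician (485.4–443.8), Silurian (443.8–419.2), Devonian (419.2–358.9), Carboniferous (358.9–298.9), Permian (298.9–251.902).
That is 7 complete periods.

7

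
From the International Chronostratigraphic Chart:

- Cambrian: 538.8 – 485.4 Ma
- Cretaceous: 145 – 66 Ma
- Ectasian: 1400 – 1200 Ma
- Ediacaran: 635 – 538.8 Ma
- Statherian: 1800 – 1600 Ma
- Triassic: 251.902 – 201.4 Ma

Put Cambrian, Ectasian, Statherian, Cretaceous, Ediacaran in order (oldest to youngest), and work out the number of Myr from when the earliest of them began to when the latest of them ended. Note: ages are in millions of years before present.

From the excerpt: Cambrian 538.8–485.4; Ectasian 1400–1200; Statherian 1800–1600; Cretaceous 145–66; Ediacaran 635–538.8 (Ma).
Larger Ma is earlier, so the oldest is Statherian and the youngest is Cretaceous; oldest to youngest: Statherian, Ectasian, Ediacaran, Cambrian, Cretaceous.
Oldest start 1800 minus youngest end 66 gives 1734 Myr overall.

Statherian, Ectasian, Ediacaran, Cambrian, Cretaceous; total span 1734 Myr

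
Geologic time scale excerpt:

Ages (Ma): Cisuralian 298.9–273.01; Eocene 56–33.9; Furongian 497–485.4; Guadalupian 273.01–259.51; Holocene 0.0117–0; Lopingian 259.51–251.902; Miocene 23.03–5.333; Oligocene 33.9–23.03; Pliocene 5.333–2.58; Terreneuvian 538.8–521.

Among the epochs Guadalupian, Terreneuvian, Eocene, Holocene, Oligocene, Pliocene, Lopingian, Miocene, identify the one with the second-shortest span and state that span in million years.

Pliocene, 2.753 million years

Durations: Guadalupian 13.5; Terreneuvian 17.8; Eocene 22.1; Holocene 0.0117; Oligocene 10.87; Pliocene 2.753; Lopingian 7.608; Miocene 17.697 Myr.
Sorted shortest-first: Holocene (0.0117), Pliocene (2.753), Lopingian (7.608), Oligocene (10.87), Guadalupian (13.5), Miocene (17.697), Terreneuvian (17.8), Eocene (22.1).
The second shortest is Pliocene at 2.753 Myr.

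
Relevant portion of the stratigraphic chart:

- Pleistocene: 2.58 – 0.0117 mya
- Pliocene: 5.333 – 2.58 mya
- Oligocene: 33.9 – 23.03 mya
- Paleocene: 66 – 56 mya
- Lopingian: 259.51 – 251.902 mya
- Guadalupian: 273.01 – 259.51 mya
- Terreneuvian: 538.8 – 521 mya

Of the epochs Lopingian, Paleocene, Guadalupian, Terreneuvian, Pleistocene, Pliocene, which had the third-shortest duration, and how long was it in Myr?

Start − end for each: Lopingian 259.51 − 251.902 = 7.608; Paleocene 66 − 56 = 10; Guadalupian 273.01 − 259.51 = 13.5; Terreneuvian 538.8 − 521 = 17.8; Pleistocene 2.58 − 0.0117 = 2.5683; Pliocene 5.333 − 2.58 = 2.753.
Ranking these from shortest: Pleistocene < Pliocene < Lopingian < Paleocene < Guadalupian < Terreneuvian.
Position 3 in that ranking is Lopingian, which lasted 7.608 Myr.

Lopingian, 7.608 million years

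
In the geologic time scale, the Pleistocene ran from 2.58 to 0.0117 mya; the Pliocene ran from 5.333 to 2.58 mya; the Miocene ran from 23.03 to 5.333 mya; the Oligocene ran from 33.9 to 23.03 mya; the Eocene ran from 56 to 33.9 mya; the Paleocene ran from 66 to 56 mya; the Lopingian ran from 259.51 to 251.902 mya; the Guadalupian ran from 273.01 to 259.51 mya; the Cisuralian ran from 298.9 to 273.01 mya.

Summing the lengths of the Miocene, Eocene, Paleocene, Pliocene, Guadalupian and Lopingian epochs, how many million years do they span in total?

73.658 million years

Each duration: Miocene = 17.697; Eocene = 22.1; Paleocene = 10; Pliocene = 2.753; Guadalupian = 13.5; Lopingian = 7.608.
Sum: 17.697 + 22.1 + 10 + 2.753 + 13.5 + 7.608 = 73.658 Myr.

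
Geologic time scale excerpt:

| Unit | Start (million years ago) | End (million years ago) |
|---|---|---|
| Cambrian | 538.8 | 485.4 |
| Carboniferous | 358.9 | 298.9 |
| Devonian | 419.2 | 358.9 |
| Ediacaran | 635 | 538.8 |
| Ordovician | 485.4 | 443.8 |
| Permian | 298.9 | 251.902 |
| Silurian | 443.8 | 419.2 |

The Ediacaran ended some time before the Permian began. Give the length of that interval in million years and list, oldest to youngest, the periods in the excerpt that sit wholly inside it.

End of Ediacaran = 538.8 Ma; start of Permian = 298.9 Ma.
Gap = 538.8 − 298.9 = 239.9 Myr.
Periods wholly inside 538.8–298.9 Ma: Cambrian (538.8–485.4), Ordovician (485.4–443.8), Silurian (443.8–419.2), Devonian (419.2–358.9), Carboniferous (358.9–298.9).

239.9 million years; Cambrian, Ordovician, Silurian, Devonian, Carboniferous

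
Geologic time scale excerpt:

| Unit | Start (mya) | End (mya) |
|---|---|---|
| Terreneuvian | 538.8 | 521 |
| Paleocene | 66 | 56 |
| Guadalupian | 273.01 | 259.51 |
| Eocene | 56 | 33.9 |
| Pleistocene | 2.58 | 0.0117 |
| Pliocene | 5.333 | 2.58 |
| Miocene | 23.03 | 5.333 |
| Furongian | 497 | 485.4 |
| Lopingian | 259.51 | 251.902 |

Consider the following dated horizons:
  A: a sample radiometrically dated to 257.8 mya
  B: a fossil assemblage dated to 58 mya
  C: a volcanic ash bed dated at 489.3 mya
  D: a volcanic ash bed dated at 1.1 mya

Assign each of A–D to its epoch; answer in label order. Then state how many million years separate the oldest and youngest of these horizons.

A — Lopingian; B — Paleocene; C — Furongian; D — Pleistocene; span 488.2 million years

A: 257.8 Ma lies in 259.51–251.902 Ma, so Lopingian.
B: 58 Ma lies in 66–56 Ma, so Paleocene.
C: 489.3 Ma lies in 497–485.4 Ma, so Furongian.
D: 1.1 Ma lies in 2.58–0.0117 Ma, so Pleistocene.
Oldest = 489.3 Ma, youngest = 1.1 Ma → span 488.2 Myr.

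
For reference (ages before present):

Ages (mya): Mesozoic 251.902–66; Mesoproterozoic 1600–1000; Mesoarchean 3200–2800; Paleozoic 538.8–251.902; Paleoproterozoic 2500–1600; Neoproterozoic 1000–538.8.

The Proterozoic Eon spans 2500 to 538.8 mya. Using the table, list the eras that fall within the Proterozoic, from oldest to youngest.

Paleoproterozoic, Mesoproterozoic, Neoproterozoic

Eras with both bounds inside 2500–538.8 Ma: Paleoproterozoic (2500–1600), Mesoproterozoic (1600–1000), Neoproterozoic (1000–538.8).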